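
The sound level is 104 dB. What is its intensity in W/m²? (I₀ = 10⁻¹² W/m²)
I = I₀·10^(β/10) = 2.51 × 10⁻² W/m²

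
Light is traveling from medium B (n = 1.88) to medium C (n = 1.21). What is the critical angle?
θc = arcsin(n₂/n₁) = 40.06°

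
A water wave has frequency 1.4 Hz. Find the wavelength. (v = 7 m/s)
λ = v/f = 5 m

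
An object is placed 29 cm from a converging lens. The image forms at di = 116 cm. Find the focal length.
1/f = 1/do + 1/di → f = 23.2 cm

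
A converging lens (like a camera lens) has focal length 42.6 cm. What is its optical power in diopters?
P = 1/f = 2.347 D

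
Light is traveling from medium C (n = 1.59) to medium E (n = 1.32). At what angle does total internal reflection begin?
θc = arcsin(n₂/n₁) = 56.12°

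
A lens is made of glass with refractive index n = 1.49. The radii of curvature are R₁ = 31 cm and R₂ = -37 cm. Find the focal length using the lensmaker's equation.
1/f = (n − 1)(1/R₁ − 1/R₂) → f = 34.42 cm (converging lens)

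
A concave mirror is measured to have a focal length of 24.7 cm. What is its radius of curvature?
R = 2|f| = 49.4 cm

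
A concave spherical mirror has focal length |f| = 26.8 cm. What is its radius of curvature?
R = 2|f| = 53.6 cm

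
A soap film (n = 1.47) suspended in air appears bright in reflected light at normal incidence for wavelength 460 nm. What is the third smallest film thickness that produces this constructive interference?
2nt = (m − ½)λ with m = 3 → t = (m − ½)λ/(2n) = 391.2 nm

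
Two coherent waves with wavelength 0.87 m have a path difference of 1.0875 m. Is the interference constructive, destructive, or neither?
neither (partial) — path difference = 1.25λ, neither a whole number of wavelengths nor an odd multiple of λ/2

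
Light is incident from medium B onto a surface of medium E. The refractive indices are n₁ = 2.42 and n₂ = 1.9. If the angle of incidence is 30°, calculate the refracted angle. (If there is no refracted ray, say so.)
sin θ₂ = (n₁/n₂)·sin θ₁ = 0.6368 → θ₂ = 39.56°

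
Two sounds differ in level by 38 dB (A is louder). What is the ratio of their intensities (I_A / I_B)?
I_A/I_B = 10^(Δβ/10) = 6310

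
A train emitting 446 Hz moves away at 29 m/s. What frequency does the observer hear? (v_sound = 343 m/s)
f_obs = f·v/(v + v_s) = 411.2 Hz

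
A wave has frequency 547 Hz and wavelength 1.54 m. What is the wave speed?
v = fλ = 842.4 m/s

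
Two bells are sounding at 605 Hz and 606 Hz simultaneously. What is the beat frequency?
1 Hz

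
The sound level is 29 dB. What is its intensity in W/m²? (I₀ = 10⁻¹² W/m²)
I = I₀·10^(β/10) = 7.94 × 10⁻¹⁰ W/m²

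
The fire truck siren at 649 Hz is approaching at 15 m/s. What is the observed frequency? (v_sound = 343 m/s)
f_obs = f·v/(v − v_s) = 678.7 Hz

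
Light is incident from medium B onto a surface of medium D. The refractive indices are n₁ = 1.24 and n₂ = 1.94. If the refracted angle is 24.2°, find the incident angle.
sin θ₁ = (n₂/n₁)·sin θ₂ → θ₁ = 39.89°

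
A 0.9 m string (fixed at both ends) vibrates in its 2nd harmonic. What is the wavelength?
λₙ = 2L/n = 0.9 m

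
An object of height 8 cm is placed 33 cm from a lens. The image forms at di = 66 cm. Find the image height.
hi = (-di/do) × ho = -16 cm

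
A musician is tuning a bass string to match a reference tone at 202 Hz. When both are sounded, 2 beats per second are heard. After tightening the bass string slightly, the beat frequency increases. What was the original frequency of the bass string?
204 Hz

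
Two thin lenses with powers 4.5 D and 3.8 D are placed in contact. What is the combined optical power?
P_total = P₁ + P₂ = 8.3 D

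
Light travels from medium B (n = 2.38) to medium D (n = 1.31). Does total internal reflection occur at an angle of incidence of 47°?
θc = arcsin(n₂/n₁) = 33.4°; 47° > θc, so yes — total internal reflection.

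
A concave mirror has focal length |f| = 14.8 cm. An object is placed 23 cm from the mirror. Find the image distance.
f = +14.8 cm (concave); 1/di = 1/f − 1/do → di = 41.51 cm (real image, in front of mirror)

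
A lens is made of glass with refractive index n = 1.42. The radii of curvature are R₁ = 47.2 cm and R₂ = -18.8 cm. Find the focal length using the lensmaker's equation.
1/f = (n − 1)(1/R₁ − 1/R₂) → f = 32.01 cm (converging lens)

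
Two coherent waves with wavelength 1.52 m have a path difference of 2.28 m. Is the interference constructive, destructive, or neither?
destructive — path difference = 1.5λ, an odd multiple of λ/2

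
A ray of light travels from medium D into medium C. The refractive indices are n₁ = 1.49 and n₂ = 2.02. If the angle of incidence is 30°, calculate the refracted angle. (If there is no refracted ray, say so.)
sin θ₂ = (n₁/n₂)·sin θ₁ = 0.3688 → θ₂ = 21.64°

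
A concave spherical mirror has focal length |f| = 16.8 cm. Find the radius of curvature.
R = 2|f| = 33.6 cm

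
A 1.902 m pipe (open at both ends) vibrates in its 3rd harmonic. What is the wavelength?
λₙ = 2L/n = 1.268 m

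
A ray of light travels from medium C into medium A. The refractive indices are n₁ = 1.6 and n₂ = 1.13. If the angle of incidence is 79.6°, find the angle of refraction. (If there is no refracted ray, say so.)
sin θ₂ = (n₁/n₂)·sin θ₁ = 1.393 > 1, so there is no refracted ray — the light undergoes total internal reflection.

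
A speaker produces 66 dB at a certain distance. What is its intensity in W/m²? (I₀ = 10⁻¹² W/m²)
I = I₀·10^(β/10) = 3.98 × 10⁻⁶ W/m²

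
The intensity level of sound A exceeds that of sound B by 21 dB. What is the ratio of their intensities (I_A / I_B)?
I_A/I_B = 10^(Δβ/10) = 125.9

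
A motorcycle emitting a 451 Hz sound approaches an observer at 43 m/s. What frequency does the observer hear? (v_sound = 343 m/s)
f_obs = f·v/(v − v_s) = 515.6 Hz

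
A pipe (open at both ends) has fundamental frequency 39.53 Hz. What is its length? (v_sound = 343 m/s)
L = v/(2f₁) = 4.338 m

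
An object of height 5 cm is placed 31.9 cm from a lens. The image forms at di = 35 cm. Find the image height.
hi = (-di/do) × ho = -5.486 cm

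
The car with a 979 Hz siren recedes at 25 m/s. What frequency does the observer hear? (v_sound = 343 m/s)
f_obs = f·v/(v + v_s) = 912.5 Hz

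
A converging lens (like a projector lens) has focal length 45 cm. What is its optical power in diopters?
P = 1/f = 2.222 D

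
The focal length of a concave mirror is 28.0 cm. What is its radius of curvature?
R = 2|f| = 56 cm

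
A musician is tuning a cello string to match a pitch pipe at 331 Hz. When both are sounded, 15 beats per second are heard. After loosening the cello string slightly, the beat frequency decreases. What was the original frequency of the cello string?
346 Hz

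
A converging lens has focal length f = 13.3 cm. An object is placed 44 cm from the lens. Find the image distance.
1/di = 1/f − 1/do → di = 19.06 cm (real image)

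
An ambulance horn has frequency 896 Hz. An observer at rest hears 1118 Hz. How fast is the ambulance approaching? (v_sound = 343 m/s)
v_s = v·(1 − f/f_obs) = 68.11 m/s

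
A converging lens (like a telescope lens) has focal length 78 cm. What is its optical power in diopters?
P = 1/f = 1.282 D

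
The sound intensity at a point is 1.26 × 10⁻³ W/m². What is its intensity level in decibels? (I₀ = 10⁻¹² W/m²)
β = 10·log₁₀(I/I₀) = 91 dB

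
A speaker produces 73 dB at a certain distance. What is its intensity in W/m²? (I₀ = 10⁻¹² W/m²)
I = I₀·10^(β/10) = 2.00 × 10⁻⁵ W/m²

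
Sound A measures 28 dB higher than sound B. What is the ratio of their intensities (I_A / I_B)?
I_A/I_B = 10^(Δβ/10) = 631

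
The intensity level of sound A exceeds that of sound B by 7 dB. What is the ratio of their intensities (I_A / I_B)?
I_A/I_B = 10^(Δβ/10) = 5.012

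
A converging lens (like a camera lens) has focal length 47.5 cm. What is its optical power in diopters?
P = 1/f = 2.105 D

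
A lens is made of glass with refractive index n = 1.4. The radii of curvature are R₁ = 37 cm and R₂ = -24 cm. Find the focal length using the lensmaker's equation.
1/f = (n − 1)(1/R₁ − 1/R₂) → f = 36.39 cm (converging lens)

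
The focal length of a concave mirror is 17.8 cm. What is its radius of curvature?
R = 2|f| = 35.6 cm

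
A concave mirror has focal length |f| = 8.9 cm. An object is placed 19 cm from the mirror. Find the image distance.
f = +8.9 cm (concave); 1/di = 1/f − 1/do → di = 16.74 cm (real image, in front of mirror)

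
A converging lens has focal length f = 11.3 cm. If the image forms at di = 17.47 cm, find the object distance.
1/do = 1/f − 1/di → do = 32 cm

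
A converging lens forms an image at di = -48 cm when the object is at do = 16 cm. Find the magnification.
M = −di/do = 3 (upright image)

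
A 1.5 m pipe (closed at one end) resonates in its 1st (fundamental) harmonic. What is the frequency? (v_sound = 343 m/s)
fₙ = nv/(4L) = 57.17 Hz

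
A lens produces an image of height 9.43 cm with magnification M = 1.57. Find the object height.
ho = |hi|/|M| = 6.006 cm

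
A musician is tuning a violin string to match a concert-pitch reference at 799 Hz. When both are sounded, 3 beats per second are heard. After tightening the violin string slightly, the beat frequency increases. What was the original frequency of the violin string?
802 Hz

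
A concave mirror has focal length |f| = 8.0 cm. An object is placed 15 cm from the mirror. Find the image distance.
f = +8.0 cm (concave); 1/di = 1/f − 1/do → di = 17.14 cm (real image, in front of mirror)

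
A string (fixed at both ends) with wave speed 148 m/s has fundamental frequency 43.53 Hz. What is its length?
L = v/(2f₁) = 1.7 m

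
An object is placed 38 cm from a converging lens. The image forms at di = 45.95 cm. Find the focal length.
1/f = 1/do + 1/di → f = 20.8 cm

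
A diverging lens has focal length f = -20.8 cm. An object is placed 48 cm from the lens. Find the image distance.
1/di = 1/f − 1/do → di = -14.51 cm (virtual image)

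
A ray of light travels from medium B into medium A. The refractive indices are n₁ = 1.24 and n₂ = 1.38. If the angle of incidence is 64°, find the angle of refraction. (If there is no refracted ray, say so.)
sin θ₂ = (n₁/n₂)·sin θ₁ = 0.8076 → θ₂ = 53.86°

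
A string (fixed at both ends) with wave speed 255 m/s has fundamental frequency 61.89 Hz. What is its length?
L = v/(2f₁) = 2.06 m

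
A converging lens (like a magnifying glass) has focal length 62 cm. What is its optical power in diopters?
P = 1/f = 1.613 D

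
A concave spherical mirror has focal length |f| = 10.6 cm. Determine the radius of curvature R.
R = 2|f| = 21.2 cm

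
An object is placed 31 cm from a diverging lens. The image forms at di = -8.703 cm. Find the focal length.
1/f = 1/do + 1/di → f = -12.1 cm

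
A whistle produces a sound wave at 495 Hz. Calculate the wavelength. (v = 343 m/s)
λ = v/f = 0.6929 m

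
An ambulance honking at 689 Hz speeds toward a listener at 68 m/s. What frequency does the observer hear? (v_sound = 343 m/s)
f_obs = f·v/(v − v_s) = 859.4 Hz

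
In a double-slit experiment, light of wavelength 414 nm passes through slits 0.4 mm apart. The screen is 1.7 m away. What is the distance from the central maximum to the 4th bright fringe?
y = mλL/d = 7.038 mm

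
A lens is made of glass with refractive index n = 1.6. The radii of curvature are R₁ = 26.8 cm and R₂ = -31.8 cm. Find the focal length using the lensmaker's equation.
1/f = (n − 1)(1/R₁ − 1/R₂) → f = 24.24 cm (converging lens)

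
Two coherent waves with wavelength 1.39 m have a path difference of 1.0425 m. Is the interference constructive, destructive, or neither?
neither (partial) — path difference = 0.75λ, neither a whole number of wavelengths nor an odd multiple of λ/2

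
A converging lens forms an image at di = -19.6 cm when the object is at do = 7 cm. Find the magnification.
M = −di/do = 2.8 (upright image)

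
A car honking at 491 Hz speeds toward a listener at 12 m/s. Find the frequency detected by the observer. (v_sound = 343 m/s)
f_obs = f·v/(v − v_s) = 508.8 Hz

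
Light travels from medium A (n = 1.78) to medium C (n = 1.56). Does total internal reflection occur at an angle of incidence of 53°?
θc = arcsin(n₂/n₁) = 61.21°; 53° < θc, so no — the ray refracts.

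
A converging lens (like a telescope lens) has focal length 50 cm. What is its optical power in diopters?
P = 1/f = 2 D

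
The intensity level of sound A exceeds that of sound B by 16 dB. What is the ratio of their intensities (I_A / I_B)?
I_A/I_B = 10^(Δβ/10) = 39.81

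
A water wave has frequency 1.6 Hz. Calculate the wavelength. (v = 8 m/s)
λ = v/f = 5 m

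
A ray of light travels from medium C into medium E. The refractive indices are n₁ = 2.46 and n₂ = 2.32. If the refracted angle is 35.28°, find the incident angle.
sin θ₁ = (n₂/n₁)·sin θ₂ → θ₁ = 33°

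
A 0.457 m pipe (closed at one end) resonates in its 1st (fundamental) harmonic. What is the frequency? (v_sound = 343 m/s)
fₙ = nv/(4L) = 187.6 Hz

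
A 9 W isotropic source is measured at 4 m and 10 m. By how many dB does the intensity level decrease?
Δβ = 20·log₁₀(r₂/r₁) = 7.959 dB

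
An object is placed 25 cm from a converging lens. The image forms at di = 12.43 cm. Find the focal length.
1/f = 1/do + 1/di → f = 8.302 cm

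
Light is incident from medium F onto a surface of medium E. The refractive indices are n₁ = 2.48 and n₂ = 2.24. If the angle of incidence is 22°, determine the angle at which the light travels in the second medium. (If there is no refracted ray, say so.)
sin θ₂ = (n₁/n₂)·sin θ₁ = 0.4147 → θ₂ = 24.5°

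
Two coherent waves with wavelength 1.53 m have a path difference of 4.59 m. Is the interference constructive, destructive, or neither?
constructive — path difference = 3λ, a whole number of wavelengths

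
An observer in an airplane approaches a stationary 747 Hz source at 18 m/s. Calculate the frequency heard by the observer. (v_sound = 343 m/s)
f_obs = f·(v + v_o)/v = 786.2 Hz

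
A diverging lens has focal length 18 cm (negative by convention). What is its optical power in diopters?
P = 1/f = -5.556 D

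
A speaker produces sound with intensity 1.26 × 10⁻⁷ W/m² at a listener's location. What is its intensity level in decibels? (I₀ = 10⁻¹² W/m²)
β = 10·log₁₀(I/I₀) = 51 dB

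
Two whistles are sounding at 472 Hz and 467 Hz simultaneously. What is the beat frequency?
5 Hz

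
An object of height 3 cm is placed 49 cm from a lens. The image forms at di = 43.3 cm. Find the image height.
hi = (-di/do) × ho = -2.651 cm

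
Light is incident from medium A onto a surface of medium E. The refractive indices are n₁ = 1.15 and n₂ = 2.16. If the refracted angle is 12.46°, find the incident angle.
sin θ₁ = (n₂/n₁)·sin θ₂ → θ₁ = 23.91°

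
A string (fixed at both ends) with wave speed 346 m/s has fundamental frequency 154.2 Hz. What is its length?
L = v/(2f₁) = 1.122 m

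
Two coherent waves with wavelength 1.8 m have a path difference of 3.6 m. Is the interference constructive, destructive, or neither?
constructive — path difference = 2λ, a whole number of wavelengths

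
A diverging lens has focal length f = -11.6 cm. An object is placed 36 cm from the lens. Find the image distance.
1/di = 1/f − 1/do → di = -8.773 cm (virtual image)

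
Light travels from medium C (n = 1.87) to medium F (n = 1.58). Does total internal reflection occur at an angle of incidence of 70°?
θc = arcsin(n₂/n₁) = 57.66°; 70° > θc, so yes — total internal reflection.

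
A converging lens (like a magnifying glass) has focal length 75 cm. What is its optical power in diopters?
P = 1/f = 1.333 D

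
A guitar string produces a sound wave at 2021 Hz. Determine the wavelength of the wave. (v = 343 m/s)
λ = v/f = 0.1697 m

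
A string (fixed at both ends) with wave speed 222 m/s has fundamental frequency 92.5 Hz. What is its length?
L = v/(2f₁) = 1.2 m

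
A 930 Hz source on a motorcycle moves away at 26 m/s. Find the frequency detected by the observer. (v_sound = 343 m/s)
f_obs = f·v/(v + v_s) = 864.5 Hz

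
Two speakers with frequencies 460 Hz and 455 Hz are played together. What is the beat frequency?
5 Hz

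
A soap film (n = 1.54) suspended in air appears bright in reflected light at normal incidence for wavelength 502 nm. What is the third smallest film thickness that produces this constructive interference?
2nt = (m − ½)λ with m = 3 → t = (m − ½)λ/(2n) = 407.5 nm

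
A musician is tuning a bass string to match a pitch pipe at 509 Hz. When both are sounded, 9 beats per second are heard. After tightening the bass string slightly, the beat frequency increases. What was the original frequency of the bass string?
518 Hz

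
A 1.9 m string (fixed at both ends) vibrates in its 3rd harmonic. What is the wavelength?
λₙ = 2L/n = 1.267 m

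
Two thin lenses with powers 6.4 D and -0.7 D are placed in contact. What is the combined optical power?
P_total = P₁ + P₂ = 5.7 D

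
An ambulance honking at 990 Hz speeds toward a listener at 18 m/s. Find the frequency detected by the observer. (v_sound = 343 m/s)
f_obs = f·v/(v − v_s) = 1045 Hz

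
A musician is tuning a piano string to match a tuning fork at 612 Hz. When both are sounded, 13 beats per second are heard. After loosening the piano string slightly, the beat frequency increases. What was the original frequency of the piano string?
599 Hz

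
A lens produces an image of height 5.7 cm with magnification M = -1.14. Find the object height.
ho = |hi|/|M| = 5 cm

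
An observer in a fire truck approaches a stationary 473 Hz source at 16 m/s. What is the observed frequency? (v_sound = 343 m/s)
f_obs = f·(v + v_o)/v = 495.1 Hz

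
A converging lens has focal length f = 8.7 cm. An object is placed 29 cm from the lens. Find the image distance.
1/di = 1/f − 1/do → di = 12.43 cm (real image)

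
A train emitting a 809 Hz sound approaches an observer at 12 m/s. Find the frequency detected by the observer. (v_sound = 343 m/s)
f_obs = f·v/(v − v_s) = 838.3 Hz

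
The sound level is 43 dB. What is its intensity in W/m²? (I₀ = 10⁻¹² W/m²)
I = I₀·10^(β/10) = 2.00 × 10⁻⁸ W/m²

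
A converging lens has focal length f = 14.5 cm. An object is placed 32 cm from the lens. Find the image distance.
1/di = 1/f − 1/do → di = 26.51 cm (real image)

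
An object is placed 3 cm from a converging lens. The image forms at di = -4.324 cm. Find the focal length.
1/f = 1/do + 1/di → f = 9.798 cm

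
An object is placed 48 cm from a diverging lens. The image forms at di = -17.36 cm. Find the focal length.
1/f = 1/do + 1/di → f = -27.2 cm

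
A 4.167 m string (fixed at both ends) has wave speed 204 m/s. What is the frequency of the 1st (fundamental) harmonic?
fₙ = nv/(2L) = 24.48 Hz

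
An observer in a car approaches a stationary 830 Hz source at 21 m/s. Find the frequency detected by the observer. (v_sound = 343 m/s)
f_obs = f·(v + v_o)/v = 880.8 Hz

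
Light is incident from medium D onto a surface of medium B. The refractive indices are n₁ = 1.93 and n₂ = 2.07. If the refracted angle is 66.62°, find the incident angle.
sin θ₁ = (n₂/n₁)·sin θ₂ → θ₁ = 79.89°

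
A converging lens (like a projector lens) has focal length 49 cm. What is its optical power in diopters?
P = 1/f = 2.041 D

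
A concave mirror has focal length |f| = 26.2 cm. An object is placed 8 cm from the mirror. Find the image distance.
f = +26.2 cm (concave); 1/di = 1/f − 1/do → di = -11.52 cm (virtual image, behind mirror)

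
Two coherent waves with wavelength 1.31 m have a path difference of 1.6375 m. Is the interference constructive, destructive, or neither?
neither (partial) — path difference = 1.25λ, neither a whole number of wavelengths nor an odd multiple of λ/2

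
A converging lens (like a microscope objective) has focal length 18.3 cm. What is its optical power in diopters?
P = 1/f = 5.464 D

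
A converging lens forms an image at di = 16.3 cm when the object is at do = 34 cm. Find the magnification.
M = −di/do = -0.4794 (inverted image)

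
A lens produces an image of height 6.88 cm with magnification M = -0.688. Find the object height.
ho = |hi|/|M| = 10 cm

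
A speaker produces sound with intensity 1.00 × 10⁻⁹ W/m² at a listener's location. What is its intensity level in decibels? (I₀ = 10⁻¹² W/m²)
β = 10·log₁₀(I/I₀) = 30 dB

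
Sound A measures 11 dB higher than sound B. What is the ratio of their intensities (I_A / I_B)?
I_A/I_B = 10^(Δβ/10) = 12.59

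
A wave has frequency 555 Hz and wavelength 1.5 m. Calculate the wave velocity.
v = fλ = 832.5 m/s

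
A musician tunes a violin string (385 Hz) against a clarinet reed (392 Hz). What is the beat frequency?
7 Hz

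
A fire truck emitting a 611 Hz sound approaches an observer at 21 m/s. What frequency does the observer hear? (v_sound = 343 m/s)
f_obs = f·v/(v − v_s) = 650.8 Hz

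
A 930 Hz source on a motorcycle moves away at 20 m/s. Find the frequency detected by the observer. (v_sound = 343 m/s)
f_obs = f·v/(v + v_s) = 878.8 Hz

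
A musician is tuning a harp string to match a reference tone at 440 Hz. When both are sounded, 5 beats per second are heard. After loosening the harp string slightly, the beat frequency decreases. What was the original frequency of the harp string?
445 Hz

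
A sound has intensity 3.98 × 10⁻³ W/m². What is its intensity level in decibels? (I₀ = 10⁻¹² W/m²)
β = 10·log₁₀(I/I₀) = 96 dB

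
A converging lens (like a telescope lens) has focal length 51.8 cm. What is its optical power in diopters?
P = 1/f = 1.931 D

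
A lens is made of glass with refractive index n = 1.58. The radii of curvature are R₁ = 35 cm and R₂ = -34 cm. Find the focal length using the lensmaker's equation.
1/f = (n − 1)(1/R₁ − 1/R₂) → f = 29.74 cm (converging lens)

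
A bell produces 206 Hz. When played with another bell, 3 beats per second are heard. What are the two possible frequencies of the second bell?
f₂ = 206 ± 3 Hz → 209 Hz or 203 Hz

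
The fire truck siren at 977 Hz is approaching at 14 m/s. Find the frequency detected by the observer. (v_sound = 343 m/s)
f_obs = f·v/(v − v_s) = 1019 Hz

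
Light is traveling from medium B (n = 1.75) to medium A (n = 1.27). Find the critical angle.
θc = arcsin(n₂/n₁) = 46.53°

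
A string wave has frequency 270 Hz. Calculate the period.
T = 1/f = 0.003704 s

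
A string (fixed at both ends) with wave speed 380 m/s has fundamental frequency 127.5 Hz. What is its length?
L = v/(2f₁) = 1.49 m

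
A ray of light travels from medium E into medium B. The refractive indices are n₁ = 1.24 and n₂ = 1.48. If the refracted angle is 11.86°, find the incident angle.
sin θ₁ = (n₂/n₁)·sin θ₂ → θ₁ = 14.2°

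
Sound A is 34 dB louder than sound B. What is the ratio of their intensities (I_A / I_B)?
I_A/I_B = 10^(Δβ/10) = 2512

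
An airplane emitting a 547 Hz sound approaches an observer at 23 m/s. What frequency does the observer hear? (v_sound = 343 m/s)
f_obs = f·v/(v − v_s) = 586.3 Hz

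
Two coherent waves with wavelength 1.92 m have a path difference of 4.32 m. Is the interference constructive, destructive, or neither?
neither (partial) — path difference = 2.25λ, neither a whole number of wavelengths nor an odd multiple of λ/2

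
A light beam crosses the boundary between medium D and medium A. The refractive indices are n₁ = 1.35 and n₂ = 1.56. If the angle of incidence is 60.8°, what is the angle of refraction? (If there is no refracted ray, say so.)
sin θ₂ = (n₁/n₂)·sin θ₁ = 0.7554 → θ₂ = 49.06°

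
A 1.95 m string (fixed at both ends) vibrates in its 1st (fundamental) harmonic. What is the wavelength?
λₙ = 2L/n = 3.9 m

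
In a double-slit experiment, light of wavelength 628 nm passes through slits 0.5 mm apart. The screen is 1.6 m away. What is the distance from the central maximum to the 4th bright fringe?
y = mλL/d = 8.038 mm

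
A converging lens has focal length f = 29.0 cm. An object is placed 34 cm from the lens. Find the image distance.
1/di = 1/f − 1/do → di = 197.2 cm (real image)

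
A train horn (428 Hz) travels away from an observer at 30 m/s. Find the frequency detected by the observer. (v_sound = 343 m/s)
f_obs = f·v/(v + v_s) = 393.6 Hz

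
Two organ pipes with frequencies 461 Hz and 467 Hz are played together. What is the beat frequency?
6 Hz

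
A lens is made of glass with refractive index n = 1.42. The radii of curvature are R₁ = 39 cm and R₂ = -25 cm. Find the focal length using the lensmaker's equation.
1/f = (n − 1)(1/R₁ − 1/R₂) → f = 36.27 cm (converging lens)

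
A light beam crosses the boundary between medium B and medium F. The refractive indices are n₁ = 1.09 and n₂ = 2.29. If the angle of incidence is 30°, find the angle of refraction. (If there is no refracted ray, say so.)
sin θ₂ = (n₁/n₂)·sin θ₁ = 0.238 → θ₂ = 13.77°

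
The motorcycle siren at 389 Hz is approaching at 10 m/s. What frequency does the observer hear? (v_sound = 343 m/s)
f_obs = f·v/(v − v_s) = 400.7 Hz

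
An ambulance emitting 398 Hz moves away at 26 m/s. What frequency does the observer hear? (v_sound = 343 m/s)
f_obs = f·v/(v + v_s) = 370 Hz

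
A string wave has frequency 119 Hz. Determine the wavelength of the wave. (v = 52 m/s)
λ = v/f = 0.437 m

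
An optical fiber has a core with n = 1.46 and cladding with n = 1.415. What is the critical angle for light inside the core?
θc = arcsin(n_cladding/n_core) = 75.74°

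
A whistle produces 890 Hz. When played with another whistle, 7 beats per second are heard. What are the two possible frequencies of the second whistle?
f₂ = 890 ± 7 Hz → 897 Hz or 883 Hz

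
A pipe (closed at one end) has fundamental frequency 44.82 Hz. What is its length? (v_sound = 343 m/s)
L = v/(4f₁) = 1.913 m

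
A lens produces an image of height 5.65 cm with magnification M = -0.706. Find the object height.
ho = |hi|/|M| = 8.003 cm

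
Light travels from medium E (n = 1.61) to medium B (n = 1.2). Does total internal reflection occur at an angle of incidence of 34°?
θc = arcsin(n₂/n₁) = 48.19°; 34° < θc, so no — the ray refracts.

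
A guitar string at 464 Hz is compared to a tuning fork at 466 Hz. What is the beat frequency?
2 Hz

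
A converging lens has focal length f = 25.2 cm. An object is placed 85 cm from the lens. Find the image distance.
1/di = 1/f − 1/do → di = 35.82 cm (real image)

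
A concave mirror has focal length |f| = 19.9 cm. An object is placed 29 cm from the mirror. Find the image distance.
f = +19.9 cm (concave); 1/di = 1/f − 1/do → di = 63.42 cm (real image, in front of mirror)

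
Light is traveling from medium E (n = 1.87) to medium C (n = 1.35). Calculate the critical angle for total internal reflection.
θc = arcsin(n₂/n₁) = 46.21°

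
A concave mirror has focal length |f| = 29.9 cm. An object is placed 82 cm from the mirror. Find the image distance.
f = +29.9 cm (concave); 1/di = 1/f − 1/do → di = 47.06 cm (real image, in front of mirror)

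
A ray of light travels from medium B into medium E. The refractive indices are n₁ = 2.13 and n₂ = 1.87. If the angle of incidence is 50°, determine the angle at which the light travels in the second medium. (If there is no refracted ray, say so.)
sin θ₂ = (n₁/n₂)·sin θ₁ = 0.8726 → θ₂ = 60.76°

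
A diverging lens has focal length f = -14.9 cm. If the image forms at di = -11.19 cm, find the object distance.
1/do = 1/f − 1/di → do = 44.94 cm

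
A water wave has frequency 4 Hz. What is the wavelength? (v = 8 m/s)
λ = v/f = 2 m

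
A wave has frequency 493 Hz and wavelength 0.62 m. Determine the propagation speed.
v = fλ = 305.7 m/s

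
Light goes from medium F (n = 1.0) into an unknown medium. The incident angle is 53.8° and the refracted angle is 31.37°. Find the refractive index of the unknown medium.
n₂ = n₁·sin θ₁ / sin θ₂ = 1.55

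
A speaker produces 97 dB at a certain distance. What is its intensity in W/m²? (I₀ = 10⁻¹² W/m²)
I = I₀·10^(β/10) = 5.01 × 10⁻³ W/m²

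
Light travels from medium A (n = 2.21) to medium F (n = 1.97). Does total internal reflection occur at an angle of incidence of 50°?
θc = arcsin(n₂/n₁) = 63.05°; 50° < θc, so no — the ray refracts.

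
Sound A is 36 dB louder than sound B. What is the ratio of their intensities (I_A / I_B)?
I_A/I_B = 10^(Δβ/10) = 3981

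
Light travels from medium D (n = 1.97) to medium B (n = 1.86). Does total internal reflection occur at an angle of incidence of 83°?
θc = arcsin(n₂/n₁) = 70.76°; 83° > θc, so yes — total internal reflection.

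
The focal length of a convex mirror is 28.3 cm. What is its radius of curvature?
R = 2|f| = 56.6 cm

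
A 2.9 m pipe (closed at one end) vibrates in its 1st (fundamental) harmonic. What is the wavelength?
λₙ = 4L/n = 11.6 m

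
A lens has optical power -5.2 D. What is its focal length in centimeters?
f = 1/P = -19.23 cm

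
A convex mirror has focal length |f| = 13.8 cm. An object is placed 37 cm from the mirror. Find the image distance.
f = −13.8 cm (convex); 1/di = 1/f − 1/do → di = -10.05 cm (virtual image, behind mirror)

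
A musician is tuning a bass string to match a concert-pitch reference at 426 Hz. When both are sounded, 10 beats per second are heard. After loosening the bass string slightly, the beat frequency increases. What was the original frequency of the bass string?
416 Hz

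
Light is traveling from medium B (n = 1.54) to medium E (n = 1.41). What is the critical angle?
θc = arcsin(n₂/n₁) = 66.29°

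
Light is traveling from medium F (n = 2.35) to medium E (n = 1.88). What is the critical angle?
θc = arcsin(n₂/n₁) = 53.13°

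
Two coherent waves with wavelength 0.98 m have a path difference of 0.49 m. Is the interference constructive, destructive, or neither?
destructive — path difference = 0.5λ, an odd multiple of λ/2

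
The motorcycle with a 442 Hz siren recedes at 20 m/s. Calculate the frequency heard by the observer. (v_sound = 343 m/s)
f_obs = f·v/(v + v_s) = 417.6 Hz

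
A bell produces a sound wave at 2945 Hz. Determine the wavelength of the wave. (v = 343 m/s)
λ = v/f = 0.1165 m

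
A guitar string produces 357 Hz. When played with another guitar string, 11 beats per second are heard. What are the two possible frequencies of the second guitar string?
f₂ = 357 ± 11 Hz → 368 Hz or 346 Hz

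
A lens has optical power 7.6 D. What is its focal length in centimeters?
f = 1/P = 13.16 cm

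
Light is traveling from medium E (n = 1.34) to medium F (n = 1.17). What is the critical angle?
θc = arcsin(n₂/n₁) = 60.82°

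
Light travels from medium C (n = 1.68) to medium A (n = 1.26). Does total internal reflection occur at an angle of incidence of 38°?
θc = arcsin(n₂/n₁) = 48.59°; 38° < θc, so no — the ray refracts.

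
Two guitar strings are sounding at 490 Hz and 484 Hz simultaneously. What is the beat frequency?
6 Hz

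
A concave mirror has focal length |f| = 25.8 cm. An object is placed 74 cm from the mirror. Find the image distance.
f = +25.8 cm (concave); 1/di = 1/f − 1/do → di = 39.61 cm (real image, in front of mirror)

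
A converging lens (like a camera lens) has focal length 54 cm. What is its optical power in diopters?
P = 1/f = 1.852 D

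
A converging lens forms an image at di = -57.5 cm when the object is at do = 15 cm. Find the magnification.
M = −di/do = 3.833 (upright image)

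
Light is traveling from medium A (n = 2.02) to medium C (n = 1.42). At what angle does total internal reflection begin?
θc = arcsin(n₂/n₁) = 44.67°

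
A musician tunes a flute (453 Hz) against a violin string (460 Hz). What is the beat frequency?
7 Hz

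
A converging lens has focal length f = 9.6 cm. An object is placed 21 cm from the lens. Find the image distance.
1/di = 1/f − 1/do → di = 17.68 cm (real image)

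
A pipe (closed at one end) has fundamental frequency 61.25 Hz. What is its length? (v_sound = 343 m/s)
L = v/(4f₁) = 1.4 m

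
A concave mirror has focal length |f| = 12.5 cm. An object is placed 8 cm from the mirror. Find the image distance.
f = +12.5 cm (concave); 1/di = 1/f − 1/do → di = -22.22 cm (virtual image, behind mirror)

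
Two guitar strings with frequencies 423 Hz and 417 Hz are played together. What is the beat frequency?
6 Hz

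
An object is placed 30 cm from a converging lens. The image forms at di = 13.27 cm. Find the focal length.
1/f = 1/do + 1/di → f = 9.2 cm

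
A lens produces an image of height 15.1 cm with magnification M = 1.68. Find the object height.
ho = |hi|/|M| = 8.988 cm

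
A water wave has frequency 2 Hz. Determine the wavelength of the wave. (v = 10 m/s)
λ = v/f = 5 m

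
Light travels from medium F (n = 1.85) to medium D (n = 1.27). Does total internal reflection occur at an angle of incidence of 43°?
θc = arcsin(n₂/n₁) = 43.35°; 43° < θc, so no — the ray refracts.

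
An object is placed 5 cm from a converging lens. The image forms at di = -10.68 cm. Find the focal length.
1/f = 1/do + 1/di → f = 9.401 cm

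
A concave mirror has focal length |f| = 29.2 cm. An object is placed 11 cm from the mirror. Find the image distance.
f = +29.2 cm (concave); 1/di = 1/f − 1/do → di = -17.65 cm (virtual image, behind mirror)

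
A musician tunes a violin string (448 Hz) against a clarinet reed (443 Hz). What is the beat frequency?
5 Hz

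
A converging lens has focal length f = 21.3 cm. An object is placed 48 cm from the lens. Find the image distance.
1/di = 1/f − 1/do → di = 38.29 cm (real image)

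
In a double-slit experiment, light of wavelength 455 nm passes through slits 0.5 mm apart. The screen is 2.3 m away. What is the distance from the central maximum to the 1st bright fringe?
y = mλL/d = 2.093 mm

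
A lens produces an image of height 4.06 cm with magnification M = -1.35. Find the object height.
ho = |hi|/|M| = 3.007 cm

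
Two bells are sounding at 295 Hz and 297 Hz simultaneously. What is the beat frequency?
2 Hz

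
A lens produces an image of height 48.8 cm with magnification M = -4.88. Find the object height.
ho = |hi|/|M| = 10 cm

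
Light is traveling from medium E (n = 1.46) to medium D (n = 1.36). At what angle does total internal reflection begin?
θc = arcsin(n₂/n₁) = 68.67°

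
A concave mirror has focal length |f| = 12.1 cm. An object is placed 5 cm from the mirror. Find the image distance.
f = +12.1 cm (concave); 1/di = 1/f − 1/do → di = -8.521 cm (virtual image, behind mirror)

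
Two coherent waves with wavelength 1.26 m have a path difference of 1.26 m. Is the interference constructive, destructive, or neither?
constructive — path difference = 1λ, a whole number of wavelengths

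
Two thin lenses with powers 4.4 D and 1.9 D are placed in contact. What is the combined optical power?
P_total = P₁ + P₂ = 6.3 D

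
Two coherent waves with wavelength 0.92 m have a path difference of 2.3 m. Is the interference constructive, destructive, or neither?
destructive — path difference = 2.5λ, an odd multiple of λ/2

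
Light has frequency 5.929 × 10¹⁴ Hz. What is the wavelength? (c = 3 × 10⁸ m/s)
λ = c/f = 506 nm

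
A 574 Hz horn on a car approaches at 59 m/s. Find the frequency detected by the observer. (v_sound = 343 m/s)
f_obs = f·v/(v − v_s) = 693.2 Hz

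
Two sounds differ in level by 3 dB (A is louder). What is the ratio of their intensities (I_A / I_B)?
I_A/I_B = 10^(Δβ/10) = 1.995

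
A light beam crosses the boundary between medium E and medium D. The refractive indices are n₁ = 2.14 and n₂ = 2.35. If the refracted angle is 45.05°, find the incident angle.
sin θ₁ = (n₂/n₁)·sin θ₂ → θ₁ = 51°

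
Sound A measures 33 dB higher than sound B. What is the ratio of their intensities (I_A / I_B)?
I_A/I_B = 10^(Δβ/10) = 1995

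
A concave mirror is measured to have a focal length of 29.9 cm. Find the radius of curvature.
R = 2|f| = 59.8 cm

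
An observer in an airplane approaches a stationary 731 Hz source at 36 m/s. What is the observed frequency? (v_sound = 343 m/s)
f_obs = f·(v + v_o)/v = 807.7 Hz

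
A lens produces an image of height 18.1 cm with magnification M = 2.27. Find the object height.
ho = |hi|/|M| = 7.974 cm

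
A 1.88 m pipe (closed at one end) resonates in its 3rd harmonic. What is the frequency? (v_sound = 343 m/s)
fₙ = nv/(4L) = 136.8 Hz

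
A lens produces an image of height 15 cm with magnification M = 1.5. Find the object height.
ho = |hi|/|M| = 10 cm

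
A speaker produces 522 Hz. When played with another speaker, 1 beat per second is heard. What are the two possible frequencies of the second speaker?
f₂ = 522 ± 1 Hz → 523 Hz or 521 Hz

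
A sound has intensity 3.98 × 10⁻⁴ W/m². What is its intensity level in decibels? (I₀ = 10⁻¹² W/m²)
β = 10·log₁₀(I/I₀) = 86 dB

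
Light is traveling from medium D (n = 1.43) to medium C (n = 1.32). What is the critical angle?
θc = arcsin(n₂/n₁) = 67.38°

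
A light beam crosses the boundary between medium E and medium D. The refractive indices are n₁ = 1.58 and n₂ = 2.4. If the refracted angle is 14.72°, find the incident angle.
sin θ₁ = (n₂/n₁)·sin θ₂ → θ₁ = 22.7°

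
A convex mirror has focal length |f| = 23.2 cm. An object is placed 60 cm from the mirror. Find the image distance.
f = −23.2 cm (convex); 1/di = 1/f − 1/do → di = -16.73 cm (virtual image, behind mirror)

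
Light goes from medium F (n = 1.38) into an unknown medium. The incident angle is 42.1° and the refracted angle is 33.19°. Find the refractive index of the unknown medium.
n₂ = n₁·sin θ₁ / sin θ₂ = 1.69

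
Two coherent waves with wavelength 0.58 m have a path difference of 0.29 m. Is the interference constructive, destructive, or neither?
destructive — path difference = 0.5λ, an odd multiple of λ/2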